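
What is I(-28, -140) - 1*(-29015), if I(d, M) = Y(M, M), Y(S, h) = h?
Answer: 28875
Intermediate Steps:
I(d, M) = M
I(-28, -140) - 1*(-29015) = -140 - 1*(-29015) = -140 + 29015 = 28875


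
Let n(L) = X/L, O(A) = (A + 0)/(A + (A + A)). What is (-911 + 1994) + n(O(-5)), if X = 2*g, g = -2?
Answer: 1071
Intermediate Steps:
O(A) = ⅓ (O(A) = A/(A + 2*A) = A/((3*A)) = A*(1/(3*A)) = ⅓)
X = -4 (X = 2*(-2) = -4)
n(L) = -4/L
(-911 + 1994) + n(O(-5)) = (-911 + 1994) - 4/⅓ = 1083 - 4*3 = 1083 - 12 = 1071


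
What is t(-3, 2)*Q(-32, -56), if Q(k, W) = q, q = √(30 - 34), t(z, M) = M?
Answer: 4*I ≈ 4.0*I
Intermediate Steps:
q = 2*I (q = √(-4) = 2*I ≈ 2.0*I)
Q(k, W) = 2*I
t(-3, 2)*Q(-32, -56) = 2*(2*I) = 4*I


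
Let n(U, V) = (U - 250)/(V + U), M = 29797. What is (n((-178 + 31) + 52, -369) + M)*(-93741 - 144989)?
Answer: -1650358752845/232 ≈ -7.1136e+9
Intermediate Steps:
n(U, V) = (-250 + U)/(U + V)
(n((-178 + 31) + 52, -369) + M)*(-93741 - 144989) = ((-250 + ((-178 + 31) + 52))/(((-178 + 31) + 52) - 369) + 29797)*(-93741 - 144989) = ((-250 + (-147 + 52))/((-147 + 52) - 369) + 29797)*(-238730) = ((-250 - 95)/(-95 - 369) + 29797)*(-238730) = (-345/(-464) + 29797)*(-238730) = (-1/464*(-345) + 29797)*(-238730) = (345/464 + 29797)*(-238730) = (13826153/464)*(-238730) = -1650358752845/232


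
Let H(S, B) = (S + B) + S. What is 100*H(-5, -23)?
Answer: -3300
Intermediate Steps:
H(S, B) = B + 2*S (H(S, B) = (B + S) + S = B + 2*S)
100*H(-5, -23) = 100*(-23 + 2*(-5)) = 100*(-23 - 10) = 100*(-33) = -3300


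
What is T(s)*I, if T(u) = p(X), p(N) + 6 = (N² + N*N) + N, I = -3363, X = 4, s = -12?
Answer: -100890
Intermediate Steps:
p(N) = -6 + N + 2*N² (p(N) = -6 + ((N² + N*N) + N) = -6 + ((N² + N²) + N) = -6 + (2*N² + N) = -6 + (N + 2*N²) = -6 + N + 2*N²)
T(u) = 30 (T(u) = -6 + 4 + 2*4² = -6 + 4 + 2*16 = -6 + 4 + 32 = 30)
T(s)*I = 30*(-3363) = -100890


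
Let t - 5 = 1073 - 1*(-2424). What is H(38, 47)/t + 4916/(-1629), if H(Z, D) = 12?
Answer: -8598142/2852379 ≈ -3.0144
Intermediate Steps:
t = 3502 (t = 5 + (1073 - 1*(-2424)) = 5 + (1073 + 2424) = 5 + 3497 = 3502)
H(38, 47)/t + 4916/(-1629) = 12/3502 + 4916/(-1629) = 12*(1/3502) + 4916*(-1/1629) = 6/1751 - 4916/1629 = -8598142/2852379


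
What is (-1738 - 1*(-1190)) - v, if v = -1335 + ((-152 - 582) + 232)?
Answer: 1289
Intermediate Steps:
v = -1837 (v = -1335 + (-734 + 232) = -1335 - 502 = -1837)
(-1738 - 1*(-1190)) - v = (-1738 - 1*(-1190)) - 1*(-1837) = (-1738 + 1190) + 1837 = -548 + 1837 = 1289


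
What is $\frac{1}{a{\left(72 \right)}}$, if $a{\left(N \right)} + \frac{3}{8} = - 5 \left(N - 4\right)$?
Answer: $- \frac{8}{2723} \approx -0.0029379$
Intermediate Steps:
$a{\left(N \right)} = \frac{157}{8} - 5 N$ ($a{\left(N \right)} = - \frac{3}{8} - 5 \left(N - 4\right) = - \frac{3}{8} - 5 \left(-4 + N\right) = - \frac{3}{8} - \left(-20 + 5 N\right) = \frac{157}{8} - 5 N$)
$\frac{1}{a{\left(72 \right)}} = \frac{1}{\frac{157}{8} - 360} = \frac{1}{- \frac{2723}{8}} = - \frac{8}{2723}$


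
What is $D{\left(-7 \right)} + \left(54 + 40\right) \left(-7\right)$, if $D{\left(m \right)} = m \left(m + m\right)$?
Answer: $-560$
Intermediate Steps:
$D{\left(m \right)} = 2 m^{2}$ ($D{\left(m \right)} = m 2 m = 2 m^{2}$)
$D{\left(-7 \right)} + \left(54 + 40\right) \left(-7\right) = 2 \left(-7\right)^{2} + \left(54 + 40\right) \left(-7\right) = 2 \cdot 49 + 94 \left(-7\right) = 98 - 658 = -560$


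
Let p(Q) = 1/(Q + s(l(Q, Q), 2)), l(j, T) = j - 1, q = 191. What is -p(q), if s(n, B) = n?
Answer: -1/381 ≈ -0.0026247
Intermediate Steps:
l(j, T) = -1 + j
p(Q) = 1/(-1 + 2*Q) (p(Q) = 1/(Q + (-1 + Q)) = 1/(-1 + 2*Q))
-p(q) = -1/(-1 + 2*191) = -1/(-1 + 382) = -1/381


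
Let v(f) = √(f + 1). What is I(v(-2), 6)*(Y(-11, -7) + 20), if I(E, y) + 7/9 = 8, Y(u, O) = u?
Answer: 65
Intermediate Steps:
v(f) = √(1 + f)
I(E, y) = 65/9 (I(E, y) = -7/9 + 8 = 65/9)
I(v(-2), 6)*(Y(-11, -7) + 20) = 65*(-11 + 20)/9 = (65/9)*9 = 65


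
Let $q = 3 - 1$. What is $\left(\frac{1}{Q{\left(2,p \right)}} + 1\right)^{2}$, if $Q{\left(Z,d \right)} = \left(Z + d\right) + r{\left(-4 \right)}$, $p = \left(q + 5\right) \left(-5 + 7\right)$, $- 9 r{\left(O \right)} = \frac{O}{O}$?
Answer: $\frac{23104}{20449} \approx 1.1298$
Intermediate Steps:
$q = 2$
$r{\left(O \right)} = - \frac{1}{9}$ ($r{\left(O \right)} = - \frac{O \frac{1}{O}}{9} = \left(- \frac{1}{9}\right) 1 = - \frac{1}{9}$)
$p = 14$ ($p = \left(2 + 5\right) \left(-5 + 7\right) = 7 \cdot 2 = 14$)
$Q{\left(Z,d \right)} = - \frac{1}{9} + Z + d$ ($Q{\left(Z,d \right)} = \left(Z + d\right) - \frac{1}{9} = - \frac{1}{9} + Z + d$)
$\left(\frac{1}{Q{\left(2,p \right)}} + 1\right)^{2} = \left(\frac{1}{- \frac{1}{9} + 2 + 14} + 1\right)^{2} = \left(\frac{1}{\frac{143}{9}} + 1\right)^{2} = \left(\frac{9}{143} + 1\right)^{2} = \left(\frac{152}{143}\right)^{2} = \frac{23104}{20449}$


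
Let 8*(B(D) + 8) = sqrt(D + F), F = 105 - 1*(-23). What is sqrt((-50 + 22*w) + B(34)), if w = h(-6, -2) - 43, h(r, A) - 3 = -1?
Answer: sqrt(-15360 + 18*sqrt(2))/4 ≈ 30.958*I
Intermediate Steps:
h(r, A) = 2 (h(r, A) = 3 - 1 = 2)
F = 128 (F = 105 + 23 = 128)
w = -41 (w = 2 - 43 = -41)
B(D) = -8 + sqrt(128 + D)/8 (B(D) = -8 + sqrt(D + 128)/8 = -8 + sqrt(128 + D)/8)
sqrt((-50 + 22*w) + B(34)) = sqrt((-50 + 22*(-41)) + (-8 + sqrt(128 + 34)/8)) = sqrt((-50 - 902) + (-8 + sqrt(162)/8)) = sqrt(-952 + (-8 + (9*sqrt(2))/8)) = sqrt(-952 + (-8 + 9*sqrt(2)/8)) = sqrt(-960 + 9*sqrt(2)/8)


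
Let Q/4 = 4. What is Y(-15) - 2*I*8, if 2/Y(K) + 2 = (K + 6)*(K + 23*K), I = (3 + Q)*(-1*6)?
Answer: 2953057/1619 ≈ 1824.0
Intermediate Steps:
Q = 16 (Q = 4*4 = 16)
I = -114 (I = (3 + 16)*(-1*6) = 19*(-6) = -114)
Y(K) = 2/(-2 + 24*K*(6 + K)) (Y(K) = 2/(-2 + (K + 6)*(K + 23*K)) = 2/(-2 + (6 + K)*(24*K)) = 2/(-2 + 24*K*(6 + K)))
Y(-15) - 2*I*8 = 1/(-1 + 12*(-15)**2 + 72*(-15)) - 2*(-114)*8 = 1/(-1 + 12*225 - 1080) + 228*8 = 1/(-1 + 2700 - 1080) + 1824 = 1/1619 + 1824 = 2953057/1619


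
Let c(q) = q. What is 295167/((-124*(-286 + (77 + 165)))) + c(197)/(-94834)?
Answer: 13995396223/258707152 ≈ 54.097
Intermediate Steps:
295167/((-124*(-286 + (77 + 165)))) + c(197)/(-94834) = 295167/((-124*(-286 + (77 + 165)))) + 197/(-94834) = 295167/((-124*(-286 + 242))) + 197*(-1/94834) = 295167/((-124*(-44))) - 197/94834 = 295167/5456 - 197/94834 = 13995396223/258707152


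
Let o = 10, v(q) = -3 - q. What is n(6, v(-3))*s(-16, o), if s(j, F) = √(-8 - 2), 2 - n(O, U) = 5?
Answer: -3*I*√10 ≈ -9.4868*I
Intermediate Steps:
n(O, U) = -3 (n(O, U) = 2 - 1*5 = 2 - 5 = -3)
s(j, F) = I*√10 (s(j, F) = √(-10) = I*√10)
n(6, v(-3))*s(-16, o) = -3*I*√10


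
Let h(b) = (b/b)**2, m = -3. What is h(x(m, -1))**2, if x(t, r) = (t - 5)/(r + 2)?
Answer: 1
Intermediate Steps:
x(t, r) = (-5 + t)/(2 + r)
h(b) = 1 (h(b) = 1**2 = 1)
h(x(m, -1))**2 = 1**2 = 1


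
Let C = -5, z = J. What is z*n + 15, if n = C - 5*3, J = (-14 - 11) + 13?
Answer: 255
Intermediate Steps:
J = -12 (J = -25 + 13 = -12)
z = -12
n = -20 (n = -5 - 5*3 = -5 - 15 = -20)
z*n + 15 = -12*(-20) + 15 = 240 + 15 = 255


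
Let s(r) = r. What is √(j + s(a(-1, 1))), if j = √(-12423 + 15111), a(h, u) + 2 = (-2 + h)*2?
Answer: 2*√(-2 + 2*√42) ≈ 6.6216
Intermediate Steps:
a(h, u) = -6 + 2*h (a(h, u) = -2 + (-2 + h)*2 = -2 + (-4 + 2*h) = -6 + 2*h)
j = 8*√42 (j = √2688 = 8*√42 ≈ 51.846)
√(j + s(a(-1, 1))) = √(8*√42 + (-6 + 2*(-1))) = √(8*√42 + (-6 - 2)) = √(8*√42 - 8) = √(-8 + 8*√42)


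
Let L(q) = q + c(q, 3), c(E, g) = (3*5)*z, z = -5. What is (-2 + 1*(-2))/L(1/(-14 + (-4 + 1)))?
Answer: 17/319 ≈ 0.053292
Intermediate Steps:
c(E, g) = -75 (c(E, g) = (3*5)*(-5) = 15*(-5) = -75)
L(q) = -75 + q (L(q) = q - 75 = -75 + q)
(-2 + 1*(-2))/L(1/(-14 + (-4 + 1))) = (-2 + 1*(-2))/(-75 + 1/(-14 + (-4 + 1))) = (-2 - 2)/(-75 + 1/(-14 - 3)) = -4/(-75 + 1/(-17)) = -4/(-75 - 1/17) = -4/(-1276/17) = -4*(-17/1276) = 17/319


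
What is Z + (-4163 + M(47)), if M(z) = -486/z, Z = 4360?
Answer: 8773/47 ≈ 186.66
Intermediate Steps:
Z + (-4163 + M(47)) = 4360 + (-4163 - 486/47) = 4360 - 196147/47 = 8773/47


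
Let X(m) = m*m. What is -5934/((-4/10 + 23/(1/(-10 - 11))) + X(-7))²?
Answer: -24725/786264 ≈ -0.031446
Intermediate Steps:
X(m) = m²
-5934/((-4/10 + 23/(1/(-10 - 11))) + X(-7))² = -5934/((-4/10 + 23/(1/(-10 - 11))) + (-7)²)² = -5934/((-4*⅒ + 23/(1/(-21))) + 49)² = -5934/((-⅖ + 23/(-1/21)) + 49)² = -5934/((-⅖ + 23*(-21)) + 49)² = -5934/((-⅖ - 483) + 49)² = -5934/(-2417/5 + 49)² = -5934/((-2172/5)²) = -5934/4717584/25 = -5934*25/4717584 = -24725/786264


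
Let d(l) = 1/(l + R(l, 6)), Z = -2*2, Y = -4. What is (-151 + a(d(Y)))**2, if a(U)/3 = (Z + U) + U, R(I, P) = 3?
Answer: 28561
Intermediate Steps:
Z = -4
d(l) = 1/(3 + l) (d(l) = 1/(l + 3) = 1/(3 + l))
a(U) = -12 + 6*U (a(U) = 3*((-4 + U) + U) = 3*(-4 + 2*U) = -12 + 6*U)
(-151 + a(d(Y)))**2 = (-151 + (-12 + 6/(3 - 4)))**2 = (-151 + (-12 + 6/(-1)))**2 = (-151 + (-12 + 6*(-1)))**2 = (-151 + (-12 - 6))**2 = (-151 - 18)**2 = (-169)**2 = 28561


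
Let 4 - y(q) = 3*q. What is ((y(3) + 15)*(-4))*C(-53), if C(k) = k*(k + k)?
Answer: -224720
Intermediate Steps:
y(q) = 4 - 3*q
C(k) = 2*k² (C(k) = k*(2*k) = 2*k²)
((y(3) + 15)*(-4))*C(-53) = (((4 - 3*3) + 15)*(-4))*(2*(-53)²) = (((4 - 9) + 15)*(-4))*(2*2809) = ((-5 + 15)*(-4))*5618 = (10*(-4))*5618 = -40*5618 = -224720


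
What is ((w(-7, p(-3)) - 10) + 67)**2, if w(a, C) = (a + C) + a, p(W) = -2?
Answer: 1681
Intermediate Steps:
w(a, C) = C + 2*a (w(a, C) = (C + a) + a = C + 2*a)
((w(-7, p(-3)) - 10) + 67)**2 = (((-2 + 2*(-7)) - 10) + 67)**2 = (((-2 - 14) - 10) + 67)**2 = ((-16 - 10) + 67)**2 = (-26 + 67)**2 = 41**2 = 1681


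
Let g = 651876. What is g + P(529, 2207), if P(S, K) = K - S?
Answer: 653554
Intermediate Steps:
g + P(529, 2207) = 651876 + (2207 - 1*529) = 651876 + (2207 - 529) = 651876 + 1678 = 653554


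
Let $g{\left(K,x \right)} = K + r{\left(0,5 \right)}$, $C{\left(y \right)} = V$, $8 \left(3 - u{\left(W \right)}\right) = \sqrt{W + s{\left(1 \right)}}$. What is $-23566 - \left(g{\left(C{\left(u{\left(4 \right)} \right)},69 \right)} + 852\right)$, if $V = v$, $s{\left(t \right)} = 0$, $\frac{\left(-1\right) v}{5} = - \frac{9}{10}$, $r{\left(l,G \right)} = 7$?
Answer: $- \frac{48859}{2} \approx -24430.0$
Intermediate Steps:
$v = \frac{9}{2}$ ($v = - 5 \left(- \frac{9}{10}\right) = - 5 \left(\left(-9\right) \frac{1}{10}\right) = \left(-5\right) \left(- \frac{9}{10}\right) = \frac{9}{2} \approx 4.5$)
$u{\left(W \right)} = 3 - \frac{\sqrt{W}}{8}$ ($u{\left(W \right)} = 3 - \frac{\sqrt{W + 0}}{8} = 3 - \frac{\sqrt{W}}{8}$)
$V = \frac{9}{2} \approx 4.5$
$C{\left(y \right)} = \frac{9}{2}$
$g{\left(K,x \right)} = 7 + K$ ($g{\left(K,x \right)} = K + 7 = 7 + K$)
$-23566 - \left(g{\left(C{\left(u{\left(4 \right)} \right)},69 \right)} + 852\right) = -23566 - \left(\left(7 + \frac{9}{2}\right) + 852\right) = -23566 - \left(\frac{23}{2} + 852\right) = -23566 - \frac{1727}{2} = - \frac{48859}{2}$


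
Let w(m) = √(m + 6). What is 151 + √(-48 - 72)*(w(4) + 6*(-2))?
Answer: 151 + 2*I*√30*(-12 + √10) ≈ 151.0 - 96.812*I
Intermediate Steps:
w(m) = √(6 + m)
151 + √(-48 - 72)*(w(4) + 6*(-2)) = 151 + √(-48 - 72)*(√(6 + 4) + 6*(-2)) = 151 + √(-120)*(√10 - 12) = 151 + (2*I*√30)*(-12 + √10) = 151 + 2*I*√30*(-12 + √10)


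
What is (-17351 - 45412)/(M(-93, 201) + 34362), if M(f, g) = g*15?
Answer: -20921/12459 ≈ -1.6792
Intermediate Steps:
M(f, g) = 15*g
(-17351 - 45412)/(M(-93, 201) + 34362) = (-17351 - 45412)/(15*201 + 34362) = -62763/(3015 + 34362) = -62763/37377 = -62763*1/37377 = -20921/12459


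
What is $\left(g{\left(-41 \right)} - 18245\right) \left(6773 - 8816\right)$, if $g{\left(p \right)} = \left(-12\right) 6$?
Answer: $37421631$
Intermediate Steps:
$g{\left(p \right)} = -72$
$\left(g{\left(-41 \right)} - 18245\right) \left(6773 - 8816\right) = \left(-72 - 18245\right) \left(6773 - 8816\right) = \left(-18317\right) \left(-2043\right) = 37421631$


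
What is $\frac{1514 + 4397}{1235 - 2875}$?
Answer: $- \frac{5911}{1640} \approx -3.6043$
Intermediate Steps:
$\frac{1514 + 4397}{1235 - 2875} = \frac{5911}{-1640} = 5911 \left(- \frac{1}{1640}\right) = - \frac{5911}{1640}$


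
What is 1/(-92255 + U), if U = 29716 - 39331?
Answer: -1/101870 ≈ -9.8164e-6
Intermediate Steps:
U = -9615
1/(-92255 + U) = 1/(-92255 - 9615) = 1/(-101870) = -1/101870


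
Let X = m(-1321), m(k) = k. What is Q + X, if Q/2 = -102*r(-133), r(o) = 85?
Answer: -18661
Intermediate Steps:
X = -1321
Q = -17340 (Q = 2*(-102*85) = 2*(-8670) = -17340)
Q + X = -17340 - 1321 = -18661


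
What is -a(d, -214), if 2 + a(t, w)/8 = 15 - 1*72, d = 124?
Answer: 472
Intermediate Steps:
a(t, w) = -472 (a(t, w) = -16 + 8*(15 - 1*72) = -16 + 8*(15 - 72) = -16 + 8*(-57) = -16 - 456 = -472)
-a(d, -214) = -1*(-472) = 472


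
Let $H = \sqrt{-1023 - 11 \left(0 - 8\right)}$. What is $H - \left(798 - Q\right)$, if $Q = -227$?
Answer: $-1025 + i \sqrt{935} \approx -1025.0 + 30.578 i$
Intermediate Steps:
$H = i \sqrt{935}$ ($H = \sqrt{-1023 - -88} = \sqrt{-1023 + 88} = \sqrt{-935} = i \sqrt{935} \approx 30.578 i$)
$H - \left(798 - Q\right) = i \sqrt{935} - \left(798 - -227\right) = i \sqrt{935} - \left(798 + 227\right) = i \sqrt{935} - 1025 = -1025 + i \sqrt{935}$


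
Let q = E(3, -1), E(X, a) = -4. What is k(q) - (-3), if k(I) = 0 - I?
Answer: 7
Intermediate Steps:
q = -4
k(I) = -I
k(q) - (-3) = -1*(-4) - (-3) = 4 - 3*(-1) = 4 + 3 = 7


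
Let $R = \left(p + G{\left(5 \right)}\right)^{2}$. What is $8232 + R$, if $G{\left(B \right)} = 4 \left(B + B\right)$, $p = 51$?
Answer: $16513$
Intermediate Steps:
$G{\left(B \right)} = 8 B$ ($G{\left(B \right)} = 4 \cdot 2 B = 8 B$)
$R = 8281$ ($R = \left(51 + 8 \cdot 5\right)^{2} = \left(51 + 40\right)^{2} = 91^{2} = 8281$)
$8232 + R = 8232 + 8281 = 16513$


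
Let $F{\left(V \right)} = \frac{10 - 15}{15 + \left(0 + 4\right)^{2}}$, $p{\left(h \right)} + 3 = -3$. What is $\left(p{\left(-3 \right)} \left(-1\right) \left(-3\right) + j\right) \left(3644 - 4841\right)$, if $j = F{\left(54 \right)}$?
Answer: $\frac{673911}{31} \approx 21739.0$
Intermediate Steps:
$p{\left(h \right)} = -6$ ($p{\left(h \right)} = -3 - 3 = -6$)
$F{\left(V \right)} = - \frac{5}{31}$ ($F{\left(V \right)} = - \frac{5}{15 + 4^{2}} = - \frac{5}{15 + 16} = - \frac{5}{31}$)
$j = - \frac{5}{31} \approx -0.16129$
$\left(p{\left(-3 \right)} \left(-1\right) \left(-3\right) + j\right) \left(3644 - 4841\right) = \left(\left(-6\right) \left(-1\right) \left(-3\right) - \frac{5}{31}\right) \left(3644 - 4841\right) = \left(6 \left(-3\right) - \frac{5}{31}\right) \left(-1197\right) = \left(-18 - \frac{5}{31}\right) \left(-1197\right) = \left(- \frac{563}{31}\right) \left(-1197\right) = \frac{673911}{31}$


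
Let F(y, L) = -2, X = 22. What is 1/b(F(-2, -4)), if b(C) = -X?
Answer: -1/22 ≈ -0.045455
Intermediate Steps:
b(C) = -22 (b(C) = -1*22 = -22)
1/b(F(-2, -4)) = 1/(-22) = -1/22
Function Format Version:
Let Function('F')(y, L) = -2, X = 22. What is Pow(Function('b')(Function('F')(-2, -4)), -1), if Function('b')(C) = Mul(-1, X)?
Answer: Rational(-1, 22) ≈ -0.045455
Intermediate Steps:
Function('b')(C) = -22 (Function('b')(C) = Mul(-1, 22) = -22)
Pow(Function('b')(Function('F')(-2, -4)), -1) = Pow(-22, -1) = Rational(-1, 22)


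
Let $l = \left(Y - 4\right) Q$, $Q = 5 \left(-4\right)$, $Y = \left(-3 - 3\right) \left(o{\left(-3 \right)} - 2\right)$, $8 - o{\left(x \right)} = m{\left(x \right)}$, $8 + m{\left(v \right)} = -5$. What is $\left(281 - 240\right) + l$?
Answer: $2401$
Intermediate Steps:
$m{\left(v \right)} = -13$ ($m{\left(v \right)} = -8 - 5 = -13$)
$o{\left(x \right)} = 21$ ($o{\left(x \right)} = 8 - -13 = 8 + 13 = 21$)
$Y = -114$ ($Y = \left(-3 - 3\right) \left(21 - 2\right) = \left(-6\right) 19 = -114$)
$Q = -20$
$l = 2360$ ($l = \left(-114 - 4\right) \left(-20\right) = \left(-118\right) \left(-20\right) = 2360$)
$\left(281 - 240\right) + l = \left(281 - 240\right) + 2360 = 41 + 2360 = 2401$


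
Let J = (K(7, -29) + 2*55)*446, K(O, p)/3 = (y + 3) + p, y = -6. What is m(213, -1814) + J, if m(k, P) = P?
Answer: 4430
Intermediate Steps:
K(O, p) = -9 + 3*p (K(O, p) = 3*((-6 + 3) + p) = 3*(-3 + p) = -9 + 3*p)
J = 6244 (J = ((-9 + 3*(-29)) + 2*55)*446 = ((-9 - 87) + 110)*446 = (-96 + 110)*446 = 14*446 = 6244)
m(213, -1814) + J = -1814 + 6244 = 4430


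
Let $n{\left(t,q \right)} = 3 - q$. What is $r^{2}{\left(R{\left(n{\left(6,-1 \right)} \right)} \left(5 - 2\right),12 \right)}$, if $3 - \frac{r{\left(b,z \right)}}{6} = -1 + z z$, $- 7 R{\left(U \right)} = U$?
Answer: $705600$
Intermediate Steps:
$R{\left(U \right)} = - \frac{U}{7}$
$r{\left(b,z \right)} = 24 - 6 z^{2}$ ($r{\left(b,z \right)} = 18 - 6 \left(-1 + z z\right) = 18 - 6 \left(-1 + z^{2}\right) = 18 - \left(-6 + 6 z^{2}\right) = 24 - 6 z^{2}$)
$r^{2}{\left(R{\left(n{\left(6,-1 \right)} \right)} \left(5 - 2\right),12 \right)} = \left(24 - 6 \cdot 12^{2}\right)^{2} = \left(24 - 864\right)^{2} = \left(-840\right)^{2} = 705600$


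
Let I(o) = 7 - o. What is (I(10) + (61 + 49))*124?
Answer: 13268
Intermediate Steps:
(I(10) + (61 + 49))*124 = ((7 - 1*10) + (61 + 49))*124 = ((7 - 10) + 110)*124 = (-3 + 110)*124 = 107*124 = 13268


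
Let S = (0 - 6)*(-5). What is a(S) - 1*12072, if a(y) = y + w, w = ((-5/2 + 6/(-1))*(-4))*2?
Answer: -11974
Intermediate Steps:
w = 68 (w = ((-5*½ + 6*(-1))*(-4))*2 = ((-5/2 - 6)*(-4))*2 = -17/2*(-4)*2 = 34*2 = 68)
S = 30 (S = -6*(-5) = 30)
a(y) = 68 + y (a(y) = y + 68 = 68 + y)
a(S) - 1*12072 = (68 + 30) - 1*12072 = 98 - 12072 = -11974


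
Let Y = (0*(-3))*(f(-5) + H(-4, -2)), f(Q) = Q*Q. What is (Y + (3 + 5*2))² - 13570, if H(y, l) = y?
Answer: -13401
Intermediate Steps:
f(Q) = Q²
Y = 0 (Y = (0*(-3))*((-5)² - 4) = 0*(25 - 4) = 0*21 = 0)
(Y + (3 + 5*2))² - 13570 = (0 + (3 + 5*2))² - 13570 = (0 + (3 + 10))² - 13570 = (0 + 13)² - 13570 = 13² - 13570 = 169 - 13570 = -13401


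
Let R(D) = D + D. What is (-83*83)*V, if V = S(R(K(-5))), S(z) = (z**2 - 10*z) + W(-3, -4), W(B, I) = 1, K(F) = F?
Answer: -1384689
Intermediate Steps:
R(D) = 2*D
S(z) = 1 + z**2 - 10*z (S(z) = (z**2 - 10*z) + 1 = 1 + z**2 - 10*z)
V = 201 (V = 1 + (2*(-5))**2 - 20*(-5) = 1 + (-10)**2 - 10*(-10) = 1 + 100 + 100 = 201)
(-83*83)*V = -83*83*201 = -6889*201 = -1384689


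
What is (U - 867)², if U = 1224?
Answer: 127449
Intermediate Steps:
(U - 867)² = (1224 - 867)² = 357² = 127449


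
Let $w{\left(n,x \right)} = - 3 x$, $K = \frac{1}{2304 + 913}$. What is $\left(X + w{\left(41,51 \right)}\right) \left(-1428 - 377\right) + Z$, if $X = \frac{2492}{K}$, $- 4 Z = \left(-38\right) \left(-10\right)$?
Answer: $-14469982950$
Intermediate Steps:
$Z = -95$ ($Z = - \frac{\left(-38\right) \left(-10\right)}{4} = \left(- \frac{1}{4}\right) 380 = -95$)
$K = \frac{1}{3217} \approx 0.00031085$
$X = 8016764$ ($X = 2492 \frac{1}{\frac{1}{3217}} = 2492 \cdot 3217 = 8016764$)
$\left(X + w{\left(41,51 \right)}\right) \left(-1428 - 377\right) + Z = \left(8016764 - 153\right) \left(-1428 - 377\right) - 95 = \left(8016764 - 153\right) \left(-1805\right) - 95 = 8016611 \left(-1805\right) - 95 = -14469982855 - 95 = -14469982950$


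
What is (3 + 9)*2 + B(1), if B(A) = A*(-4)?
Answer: 20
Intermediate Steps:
B(A) = -4*A
(3 + 9)*2 + B(1) = (3 + 9)*2 - 4*1 = 12*2 - 4 = 24 - 4 = 20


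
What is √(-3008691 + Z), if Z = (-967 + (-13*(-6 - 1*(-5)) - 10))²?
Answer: I*√2079395 ≈ 1442.0*I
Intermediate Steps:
Z = 929296 (Z = (-967 + (-13*(-6 + 5) - 10))² = (-967 + (-13*(-1) - 10))² = (-967 + (13 - 10))² = (-967 + 3)² = (-964)² = 929296)
√(-3008691 + Z) = √(-3008691 + 929296) = √(-2079395) = I*√2079395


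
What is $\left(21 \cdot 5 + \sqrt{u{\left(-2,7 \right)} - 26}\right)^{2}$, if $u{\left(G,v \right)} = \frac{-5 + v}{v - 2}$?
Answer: $\frac{54997}{5} + 336 i \sqrt{10} \approx 10999.0 + 1062.5 i$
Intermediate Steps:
$u{\left(G,v \right)} = \frac{-5 + v}{-2 + v}$
$\left(21 \cdot 5 + \sqrt{u{\left(-2,7 \right)} - 26}\right)^{2} = \left(21 \cdot 5 + \sqrt{\frac{-5 + 7}{-2 + 7} - 26}\right)^{2} = \left(105 + \sqrt{\frac{1}{5} \cdot 2 - 26}\right)^{2} = \left(105 + \sqrt{\frac{2}{5} - 26}\right)^{2} = \left(105 + \sqrt{- \frac{128}{5}}\right)^{2} = \left(105 + \frac{8 i \sqrt{10}}{5}\right)^{2}$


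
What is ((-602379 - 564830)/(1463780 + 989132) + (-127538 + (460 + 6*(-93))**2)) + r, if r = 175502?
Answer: 141208070807/2452912 ≈ 57568.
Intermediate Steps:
((-602379 - 564830)/(1463780 + 989132) + (-127538 + (460 + 6*(-93))**2)) + r = ((-602379 - 564830)/(1463780 + 989132) + (-127538 + (460 + 6*(-93))**2)) + 175502 = (-1167209/2452912 + (-127538 + (460 - 558)**2)) + 175502 = (-1167209*1/2452912 + (-127538 + (-98)**2)) + 175502 = (-1167209/2452912 + (-127538 + 9604)) + 175502 = (-1167209/2452912 - 117934) + 175502 = -289282891017/2452912 + 175502 = 141208070807/2452912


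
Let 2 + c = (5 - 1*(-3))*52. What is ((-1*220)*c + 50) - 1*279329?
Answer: -370359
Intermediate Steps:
c = 414 (c = -2 + (5 - 1*(-3))*52 = -2 + (5 + 3)*52 = -2 + 8*52 = -2 + 416 = 414)
((-1*220)*c + 50) - 1*279329 = (-1*220*414 + 50) - 1*279329 = (-220*414 + 50) - 279329 = (-91080 + 50) - 279329 = -91030 - 279329 = -370359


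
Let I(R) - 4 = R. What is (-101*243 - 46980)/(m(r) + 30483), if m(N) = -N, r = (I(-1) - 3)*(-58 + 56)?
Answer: -2649/1129 ≈ -2.3463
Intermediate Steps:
I(R) = 4 + R
r = 0 (r = ((4 - 1) - 3)*(-58 + 56) = (3 - 3)*(-2) = 0*(-2) = 0)
(-101*243 - 46980)/(m(r) + 30483) = (-101*243 - 46980)/(-1*0 + 30483) = (-24543 - 46980)/(0 + 30483) = -71523/30483 = -71523*1/30483 = -2649/1129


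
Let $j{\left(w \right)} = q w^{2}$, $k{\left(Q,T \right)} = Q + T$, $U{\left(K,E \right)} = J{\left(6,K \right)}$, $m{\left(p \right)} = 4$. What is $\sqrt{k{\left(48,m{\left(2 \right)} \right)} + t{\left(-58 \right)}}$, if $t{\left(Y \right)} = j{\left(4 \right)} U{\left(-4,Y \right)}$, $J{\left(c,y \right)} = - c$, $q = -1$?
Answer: $2 \sqrt{37} \approx 12.166$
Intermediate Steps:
$U{\left(K,E \right)} = -6$ ($U{\left(K,E \right)} = \left(-1\right) 6 = -6$)
$j{\left(w \right)} = - w^{2}$
$t{\left(Y \right)} = 96$ ($t{\left(Y \right)} = - 4^{2} \left(-6\right) = \left(-1\right) 16 \left(-6\right) = \left(-16\right) \left(-6\right) = 96$)
$\sqrt{k{\left(48,m{\left(2 \right)} \right)} + t{\left(-58 \right)}} = \sqrt{\left(48 + 4\right) + 96} = \sqrt{52 + 96} = \sqrt{148} = 2 \sqrt{37}$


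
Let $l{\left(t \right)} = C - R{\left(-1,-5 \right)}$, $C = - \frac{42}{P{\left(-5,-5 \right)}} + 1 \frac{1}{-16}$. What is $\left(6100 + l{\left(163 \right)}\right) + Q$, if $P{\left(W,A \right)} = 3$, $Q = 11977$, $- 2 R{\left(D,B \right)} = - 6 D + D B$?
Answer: $\frac{289095}{16} \approx 18068.0$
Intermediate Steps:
$R{\left(D,B \right)} = 3 D - \frac{B D}{2}$ ($R{\left(D,B \right)} = - \frac{- 6 D + D B}{2} = - \frac{- 6 D + B D}{2} = 3 D - \frac{B D}{2}$)
$C = - \frac{225}{16}$ ($C = - \frac{42}{3} + 1 \frac{1}{-16} = \left(-42\right) \frac{1}{3} + 1 \left(- \frac{1}{16}\right) = -14 - \frac{1}{16} = - \frac{225}{16} \approx -14.063$)
$l{\left(t \right)} = - \frac{137}{16}$ ($l{\left(t \right)} = - \frac{225}{16} - \frac{1}{2} \left(-1\right) \left(6 - -5\right) = - \frac{225}{16} - \frac{1}{2} \left(-1\right) \left(6 + 5\right) = - \frac{225}{16} - \frac{1}{2} \left(-1\right) 11 = - \frac{225}{16} - - \frac{11}{2} = - \frac{225}{16} + \frac{11}{2} = - \frac{137}{16}$)
$\left(6100 + l{\left(163 \right)}\right) + Q = \left(6100 - \frac{137}{16}\right) + 11977 = \frac{97463}{16} + 11977 = \frac{289095}{16}$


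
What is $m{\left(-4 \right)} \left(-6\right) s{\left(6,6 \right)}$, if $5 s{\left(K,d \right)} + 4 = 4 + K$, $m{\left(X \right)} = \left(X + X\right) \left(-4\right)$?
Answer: $- \frac{1152}{5} \approx -230.4$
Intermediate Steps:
$m{\left(X \right)} = - 8 X$ ($m{\left(X \right)} = 2 X \left(-4\right) = - 8 X$)
$s{\left(K,d \right)} = \frac{K}{5}$ ($s{\left(K,d \right)} = - \frac{4}{5} + \frac{4 + K}{5} = - \frac{4}{5} + \left(\frac{4}{5} + \frac{K}{5}\right) = \frac{K}{5}$)
$m{\left(-4 \right)} \left(-6\right) s{\left(6,6 \right)} = \left(-8\right) \left(-4\right) \left(-6\right) \frac{1}{5} \cdot 6 = 32 \left(-6\right) \frac{6}{5} = \left(-192\right) \frac{6}{5} = - \frac{1152}{5}$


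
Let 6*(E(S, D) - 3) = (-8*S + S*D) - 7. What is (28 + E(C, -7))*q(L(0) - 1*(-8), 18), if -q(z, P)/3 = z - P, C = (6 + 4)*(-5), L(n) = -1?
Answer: 10219/2 ≈ 5109.5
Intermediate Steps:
C = -50 (C = 10*(-5) = -50)
E(S, D) = 11/6 - 4*S/3 + D*S/6 (E(S, D) = 3 + ((-8*S + S*D) - 7)/6 = 3 + ((-8*S + D*S) - 7)/6 = 3 + (-7 - 8*S + D*S)/6 = 3 + (-7/6 - 4*S/3 + D*S/6) = 11/6 - 4*S/3 + D*S/6)
q(z, P) = -3*z + 3*P (q(z, P) = -3*(z - P) = -3*z + 3*P)
(28 + E(C, -7))*q(L(0) - 1*(-8), 18) = (28 + (11/6 - 4/3*(-50) + (1/6)*(-7)*(-50)))*(-3*(-1 - 1*(-8)) + 3*18) = (28 + (11/6 + 200/3 + 175/3))*(-3*(-1 + 8) + 54) = (28 + 761/6)*(-3*7 + 54) = 929*(-21 + 54)/6 = (929/6)*33 = 10219/2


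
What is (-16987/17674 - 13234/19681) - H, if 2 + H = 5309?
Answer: -1846565681021/347841994 ≈ -5308.6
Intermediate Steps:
H = 5307 (H = -2 + 5309 = 5307)
(-16987/17674 - 13234/19681) - H = (-16987/17674 - 13234/19681) - 1*5307 = (-16987*1/17674 - 13234*1/19681) - 5307 = (-16987/17674 - 13234/19681) - 5307 = -568218863/347841994 - 5307 = -1846565681021/347841994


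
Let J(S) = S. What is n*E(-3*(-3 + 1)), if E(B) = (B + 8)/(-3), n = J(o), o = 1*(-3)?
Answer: 14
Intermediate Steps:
o = -3
n = -3
E(B) = -8/3 - B/3 (E(B) = (8 + B)*(-1/3) = -8/3 - B/3)
n*E(-3*(-3 + 1)) = -3*(-8/3 - (-1)*(-3 + 1)) = -3*(-8/3 - (-1)*(-2)) = -3*(-8/3 - 1/3*6) = -3*(-8/3 - 2) = -3*(-14/3) = 14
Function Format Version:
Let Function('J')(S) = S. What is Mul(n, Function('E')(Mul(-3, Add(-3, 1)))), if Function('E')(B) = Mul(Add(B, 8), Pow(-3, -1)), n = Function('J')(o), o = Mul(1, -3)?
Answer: 14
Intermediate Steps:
o = -3
n = -3
Function('E')(B) = Add(Rational(-8, 3), Mul(Rational(-1, 3), B)) (Function('E')(B) = Mul(Add(8, B), Rational(-1, 3)) = Add(Rational(-8, 3), Mul(Rational(-1, 3), B)))
Mul(n, Function('E')(Mul(-3, Add(-3, 1)))) = Mul(-3, Add(Rational(-8, 3), Mul(Rational(-1, 3), Mul(-3, Add(-3, 1))))) = Mul(-3, Add(Rational(-8, 3), Mul(Rational(-1, 3), Mul(-3, -2)))) = Mul(-3, Add(Rational(-8, 3), Mul(Rational(-1, 3), 6))) = Mul(-3, Add(Rational(-8, 3), -2)) = Mul(-3, Rational(-14, 3)) = 14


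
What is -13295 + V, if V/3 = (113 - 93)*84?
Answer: -8255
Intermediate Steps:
V = 5040 (V = 3*((113 - 93)*84) = 3*(20*84) = 3*1680 = 5040)
-13295 + V = -13295 + 5040 = -8255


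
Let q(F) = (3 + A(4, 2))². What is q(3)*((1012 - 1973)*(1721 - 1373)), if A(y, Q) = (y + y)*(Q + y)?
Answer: -869847228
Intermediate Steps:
A(y, Q) = 2*y*(Q + y) (A(y, Q) = (2*y)*(Q + y) = 2*y*(Q + y))
q(F) = 2601 (q(F) = (3 + 2*4*(2 + 4))² = (3 + 2*4*6)² = (3 + 48)² = 51² = 2601)
q(3)*((1012 - 1973)*(1721 - 1373)) = 2601*((1012 - 1973)*(1721 - 1373)) = 2601*(-961*348) = 2601*(-334428) = -869847228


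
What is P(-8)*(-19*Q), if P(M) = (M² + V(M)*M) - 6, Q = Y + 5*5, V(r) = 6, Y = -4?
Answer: -3990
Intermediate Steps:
Q = 21 (Q = -4 + 5*5 = -4 + 25 = 21)
P(M) = -6 + M² + 6*M (P(M) = (M² + 6*M) - 6 = -6 + M² + 6*M)
P(-8)*(-19*Q) = (-6 + (-8)² + 6*(-8))*(-19*21) = (-6 + 64 - 48)*(-399) = 10*(-399) = -3990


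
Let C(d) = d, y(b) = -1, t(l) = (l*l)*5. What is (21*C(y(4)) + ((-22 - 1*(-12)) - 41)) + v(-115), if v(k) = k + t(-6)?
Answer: -7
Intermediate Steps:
t(l) = 5*l**2 (t(l) = l**2*5 = 5*l**2)
v(k) = 180 + k (v(k) = k + 5*(-6)**2 = k + 5*36 = k + 180 = 180 + k)
(21*C(y(4)) + ((-22 - 1*(-12)) - 41)) + v(-115) = (21*(-1) + ((-22 - 1*(-12)) - 41)) + (180 - 115) = (-21 + ((-22 + 12) - 41)) + 65 = (-21 + (-10 - 41)) + 65 = (-21 - 51) + 65 = -72 + 65 = -7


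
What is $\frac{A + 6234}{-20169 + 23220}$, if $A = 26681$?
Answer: $\frac{32915}{3051} \approx 10.788$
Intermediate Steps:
$\frac{A + 6234}{-20169 + 23220} = \frac{26681 + 6234}{-20169 + 23220} = \frac{32915}{3051}$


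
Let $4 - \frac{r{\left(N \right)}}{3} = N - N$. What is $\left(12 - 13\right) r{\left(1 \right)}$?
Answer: $-12$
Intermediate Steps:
$r{\left(N \right)} = 12$ ($r{\left(N \right)} = 12 - 3 \left(N - N\right) = 12 - 0 = 12 + 0 = 12$)
$\left(12 - 13\right) r{\left(1 \right)} = \left(12 - 13\right) 12 = \left(-1\right) 12 = -12$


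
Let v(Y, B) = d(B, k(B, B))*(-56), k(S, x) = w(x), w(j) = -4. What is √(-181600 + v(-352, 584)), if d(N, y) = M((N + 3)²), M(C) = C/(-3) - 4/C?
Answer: 2*√4845776529066/1761 ≈ 2500.1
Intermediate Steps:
k(S, x) = -4
M(C) = -4/C - C/3 (M(C) = C*(-⅓) - 4/C = -C/3 - 4/C = -4/C - C/3)
d(N, y) = -4/(3 + N)² - (3 + N)²/3 (d(N, y) = -4/(N + 3)² - (N + 3)²/3 = -4/(3 + N)² - (3 + N)²/3)
v(Y, B) = -56*(-12 - (3 + B)⁴)/(3*(3 + B)²) (v(Y, B) = ((-12 - (3 + B)⁴)/(3*(3 + B)²))*(-56) = -56*(-12 - (3 + B)⁴)/(3*(3 + B)²))
√(-181600 + v(-352, 584)) = √(-181600 + 56*(12 + (3 + 584)⁴)/(3*(3 + 584)²)) = √(-181600 + (56/3)*(12 + 587⁴)/587²) = √(-181600 + (56/3)*(1/344569)*(12 + 118727795761)) = √(-181600 + (56/3)*(1/344569)*118727795773) = √(-181600 + 6648756563288/1033707) = √(6461035372088/1033707) = 2*√4845776529066/1761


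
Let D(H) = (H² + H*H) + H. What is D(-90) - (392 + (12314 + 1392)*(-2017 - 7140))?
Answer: 125521560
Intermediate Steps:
D(H) = H + 2*H² (D(H) = (H² + H²) + H = 2*H² + H = H + 2*H²)
D(-90) - (392 + (12314 + 1392)*(-2017 - 7140)) = -90*(1 + 2*(-90)) - (392 + (12314 + 1392)*(-2017 - 7140)) = -90*(1 - 180) - (392 + 13706*(-9157)) = -90*(-179) - (392 - 125505842) = 16110 - 1*(-125505450) = 16110 + 125505450 = 125521560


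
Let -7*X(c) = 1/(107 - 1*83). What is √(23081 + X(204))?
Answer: √162859494/84 ≈ 151.92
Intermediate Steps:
X(c) = -1/168 (X(c) = -1/(7*(107 - 1*83)) = -1/(7*(107 - 83)) = -⅐/24 = -⅐*1/24 = -1/168)
√(23081 + X(204)) = √(23081 - 1/168) = √(3877607/168) = √162859494/84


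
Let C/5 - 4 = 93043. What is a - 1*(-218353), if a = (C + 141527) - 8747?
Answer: 816368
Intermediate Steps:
C = 465235 (C = 20 + 5*93043 = 20 + 465215 = 465235)
a = 598015 (a = (465235 + 141527) - 8747 = 606762 - 8747 = 598015)
a - 1*(-218353) = 598015 - 1*(-218353) = 598015 + 218353 = 816368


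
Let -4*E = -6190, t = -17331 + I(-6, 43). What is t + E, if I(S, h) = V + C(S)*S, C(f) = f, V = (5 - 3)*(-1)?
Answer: -31499/2 ≈ -15750.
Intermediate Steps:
V = -2 (V = 2*(-1) = -2)
I(S, h) = -2 + S² (I(S, h) = -2 + S*S = -2 + S²)
t = -17297 (t = -17331 + (-2 + (-6)²) = -17331 + (-2 + 36) = -17331 + 34 = -17297)
E = 3095/2 (E = -¼*(-6190) = 3095/2 ≈ 1547.5)
t + E = -17297 + 3095/2 = -31499/2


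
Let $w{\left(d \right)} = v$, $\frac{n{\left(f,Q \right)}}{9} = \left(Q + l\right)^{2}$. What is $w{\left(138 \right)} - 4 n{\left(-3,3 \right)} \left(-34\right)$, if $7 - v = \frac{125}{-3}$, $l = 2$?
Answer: $\frac{91946}{3} \approx 30649.0$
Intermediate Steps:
$n{\left(f,Q \right)} = 9 \left(2 + Q\right)^{2}$ ($n{\left(f,Q \right)} = 9 \left(Q + 2\right)^{2} = 9 \left(2 + Q\right)^{2}$)
$v = \frac{146}{3}$ ($v = 7 - \frac{125}{-3} = 7 - 125 \left(- \frac{1}{3}\right) = 7 - - \frac{125}{3} = 7 + \frac{125}{3} = \frac{146}{3} \approx 48.667$)
$w{\left(d \right)} = \frac{146}{3}$
$w{\left(138 \right)} - 4 n{\left(-3,3 \right)} \left(-34\right) = \frac{146}{3} - 4 \cdot 9 \left(2 + 3\right)^{2} \left(-34\right) = \frac{146}{3} - 4 \cdot 9 \cdot 5^{2} \left(-34\right) = \frac{146}{3} - 4 \cdot 9 \cdot 25 \left(-34\right) = \frac{146}{3} - 4 \cdot 225 \left(-34\right) = \frac{146}{3} - 900 \left(-34\right) = \frac{146}{3} - -30600 = \frac{146}{3} + 30600 = \frac{91946}{3}$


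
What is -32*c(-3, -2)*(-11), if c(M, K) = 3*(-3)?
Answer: -3168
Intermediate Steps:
c(M, K) = -9
-32*c(-3, -2)*(-11) = -32*(-9)*(-11) = 288*(-11) = -3168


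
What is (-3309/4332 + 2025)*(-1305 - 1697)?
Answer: -230916763/38 ≈ -6.0768e+6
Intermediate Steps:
(-3309/4332 + 2025)*(-1305 - 1697) = (-3309*1/4332 + 2025)*(-3002) = (-1103/1444 + 2025)*(-3002) = (2922997/1444)*(-3002) = -230916763/38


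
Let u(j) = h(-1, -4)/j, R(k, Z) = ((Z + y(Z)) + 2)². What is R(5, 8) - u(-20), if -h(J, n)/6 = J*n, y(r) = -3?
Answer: 239/5 ≈ 47.800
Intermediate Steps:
h(J, n) = -6*J*n
R(k, Z) = (-1 + Z)² (R(k, Z) = ((Z - 3) + 2)² = ((-3 + Z) + 2)² = (-1 + Z)²)
u(j) = -24/j (u(j) = (-6*(-1)*(-4))/j = -24/j)
R(5, 8) - u(-20) = (-1 + 8)² - (-24)/(-20) = 7² - (-24)*(-1)/20 = 49 - 1*6/5 = 49 - 6/5 = 239/5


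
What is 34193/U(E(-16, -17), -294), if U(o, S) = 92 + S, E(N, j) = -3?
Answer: -34193/202 ≈ -169.27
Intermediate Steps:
34193/U(E(-16, -17), -294) = 34193/(92 - 294) = 34193/(-202) = 34193*(-1/202) = -34193/202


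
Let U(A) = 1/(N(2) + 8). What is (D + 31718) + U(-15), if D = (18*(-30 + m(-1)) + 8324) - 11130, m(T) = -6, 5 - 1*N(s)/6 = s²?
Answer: 395697/14 ≈ 28264.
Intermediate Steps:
N(s) = 30 - 6*s²
U(A) = 1/14 (U(A) = 1/((30 - 6*2²) + 8) = 1/((30 - 6*4) + 8) = 1/((30 - 24) + 8) = 1/(6 + 8) = 1/14)
D = -3454 (D = (18*(-30 - 6) + 8324) - 11130 = (18*(-36) + 8324) - 11130 = (-648 + 8324) - 11130 = 7676 - 11130 = -3454)
(D + 31718) + U(-15) = (-3454 + 31718) + 1/14 = 28264 + 1/14 = 395697/14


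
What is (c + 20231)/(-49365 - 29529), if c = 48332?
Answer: -68563/78894 ≈ -0.86905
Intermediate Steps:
(c + 20231)/(-49365 - 29529) = (48332 + 20231)/(-49365 - 29529) = 68563/(-78894) = 68563*(-1/78894) = -68563/78894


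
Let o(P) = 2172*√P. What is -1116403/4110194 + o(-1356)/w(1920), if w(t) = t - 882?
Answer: -1116403/4110194 + 724*I*√339/173 ≈ -0.27162 + 77.053*I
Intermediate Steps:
w(t) = -882 + t
-1116403/4110194 + o(-1356)/w(1920) = -1116403/4110194 + (2172*√(-1356))/(-882 + 1920) = -1116403*1/4110194 + (2172*(2*I*√339))/1038 = -1116403/4110194 + (4344*I*√339)*(1/1038) = -1116403/4110194 + 724*I*√339/173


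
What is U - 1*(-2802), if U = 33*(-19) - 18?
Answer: 2157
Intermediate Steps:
U = -645 (U = -627 - 18 = -645)
U - 1*(-2802) = -645 - 1*(-2802) = -645 + 2802 = 2157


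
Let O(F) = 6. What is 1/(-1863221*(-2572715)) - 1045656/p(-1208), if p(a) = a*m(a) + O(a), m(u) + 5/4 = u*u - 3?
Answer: 1253097581118227653/2112494535627370891645 ≈ 0.00059318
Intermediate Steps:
m(u) = -17/4 + u² (m(u) = -5/4 + (u*u - 3) = -5/4 + (u² - 3) = -5/4 + (-3 + u²) = -17/4 + u²)
p(a) = 6 + a*(-17/4 + a²) (p(a) = a*(-17/4 + a²) + 6 = 6 + a*(-17/4 + a²))
1/(-1863221*(-2572715)) - 1045656/p(-1208) = 1/(-1863221*(-2572715)) - 1045656/(6 + (-1208)³ - 17/4*(-1208)) = -1/1863221*(-1/2572715) - 1045656/(6 - 1762790912 + 5134) = 1/4793536615015 - 1045656/(-1762785772) = 1/4793536615015 - 1045656*(-1/1762785772) = 1/4793536615015 + 261414/440696443 = 1253097581118227653/2112494535627370891645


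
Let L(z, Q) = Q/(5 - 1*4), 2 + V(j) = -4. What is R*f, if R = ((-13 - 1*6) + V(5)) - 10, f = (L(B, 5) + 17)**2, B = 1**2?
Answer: -16940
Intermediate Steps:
V(j) = -6 (V(j) = -2 - 4 = -6)
B = 1
L(z, Q) = Q (L(z, Q) = Q/(5 - 4) = Q/1 = Q*1 = Q)
f = 484 (f = (5 + 17)**2 = 22**2 = 484)
R = -35 (R = ((-13 - 1*6) - 6) - 10 = ((-13 - 6) - 6) - 10 = (-19 - 6) - 10 = -25 - 10 = -35)
R*f = -35*484 = -16940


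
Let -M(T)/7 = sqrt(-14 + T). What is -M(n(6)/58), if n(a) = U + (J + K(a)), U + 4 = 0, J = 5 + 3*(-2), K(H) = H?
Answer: 7*I*sqrt(47038)/58 ≈ 26.175*I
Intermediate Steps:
J = -1 (J = 5 - 6 = -1)
U = -4 (U = -4 + 0 = -4)
n(a) = -5 + a (n(a) = -4 + (-1 + a) = -5 + a)
M(T) = -7*sqrt(-14 + T)
-M(n(6)/58) = -(-7)*sqrt(-14 + (-5 + 6)/58) = -(-7)*sqrt(-14 + 1*(1/58)) = -(-7)*sqrt(-14 + 1/58) = -(-7)*sqrt(-811/58) = -(-7)*I*sqrt(47038)/58 = 7*I*sqrt(47038)/58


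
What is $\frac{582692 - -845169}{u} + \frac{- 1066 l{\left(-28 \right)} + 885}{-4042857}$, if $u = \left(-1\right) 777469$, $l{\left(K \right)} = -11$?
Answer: $- \frac{826063214348}{449027998419} \approx -1.8397$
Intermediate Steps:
$u = -777469$
$\frac{582692 - -845169}{u} + \frac{- 1066 l{\left(-28 \right)} + 885}{-4042857} = \frac{582692 - -845169}{-777469} + \frac{\left(-1066\right) \left(-11\right) + 885}{-4042857} = \left(582692 + 845169\right) \left(- \frac{1}{777469}\right) + \left(11726 + 885\right) \left(- \frac{1}{4042857}\right) = 1427861 \left(- \frac{1}{777469}\right) + 12611 \left(- \frac{1}{4042857}\right) = - \frac{1427861}{777469} - \frac{12611}{4042857} = - \frac{826063214348}{449027998419}$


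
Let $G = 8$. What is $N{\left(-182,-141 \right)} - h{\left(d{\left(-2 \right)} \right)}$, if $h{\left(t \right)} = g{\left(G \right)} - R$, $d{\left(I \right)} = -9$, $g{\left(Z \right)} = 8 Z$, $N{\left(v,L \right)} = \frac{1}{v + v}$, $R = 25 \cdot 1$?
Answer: $- \frac{14197}{364} \approx -39.003$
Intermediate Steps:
$R = 25$
$N{\left(v,L \right)} = \frac{1}{2 v}$
$h{\left(t \right)} = 39$ ($h{\left(t \right)} = 8 \cdot 8 - 25 = 64 - 25 = 39$)
$N{\left(-182,-141 \right)} - h{\left(d{\left(-2 \right)} \right)} = \frac{1}{2 \left(-182\right)} - 39 = \frac{1}{2} \left(- \frac{1}{182}\right) - 39 = - \frac{1}{364} - 39 = - \frac{14197}{364}$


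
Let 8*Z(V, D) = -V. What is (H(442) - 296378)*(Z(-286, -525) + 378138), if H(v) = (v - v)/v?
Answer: -224164759355/2 ≈ -1.1208e+11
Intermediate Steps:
H(v) = 0 (H(v) = 0/v = 0)
Z(V, D) = -V/8 (Z(V, D) = (-V)/8 = -V/8)
(H(442) - 296378)*(Z(-286, -525) + 378138) = (0 - 296378)*(-⅛*(-286) + 378138) = -296378*(143/4 + 378138) = -296378*1512695/4 = -224164759355/2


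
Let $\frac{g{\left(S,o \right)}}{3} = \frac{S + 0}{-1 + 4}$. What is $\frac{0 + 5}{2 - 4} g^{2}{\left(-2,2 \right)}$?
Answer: $-10$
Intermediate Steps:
$g{\left(S,o \right)} = S$ ($g{\left(S,o \right)} = 3 \frac{S + 0}{-1 + 4} = 3 \frac{S}{3} = S$)
$\frac{0 + 5}{2 - 4} g^{2}{\left(-2,2 \right)} = \frac{0 + 5}{2 - 4} \left(-2\right)^{2} = \frac{5}{-2} \cdot 4 = 5 \left(- \frac{1}{2}\right) 4 = \left(- \frac{5}{2}\right) 4 = -10$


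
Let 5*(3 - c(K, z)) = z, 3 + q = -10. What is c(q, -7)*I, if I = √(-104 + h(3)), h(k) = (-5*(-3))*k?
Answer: 22*I*√59/5 ≈ 33.797*I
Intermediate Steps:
q = -13 (q = -3 - 10 = -13)
h(k) = 15*k
I = I*√59 (I = √(-104 + 15*3) = √(-104 + 45) = √(-59) = I*√59 ≈ 7.6811*I)
c(K, z) = 3 - z/5
c(q, -7)*I = (3 - ⅕*(-7))*(I*√59) = (3 + 7/5)*(I*√59) = 22*(I*√59)/5 = 22*I*√59/5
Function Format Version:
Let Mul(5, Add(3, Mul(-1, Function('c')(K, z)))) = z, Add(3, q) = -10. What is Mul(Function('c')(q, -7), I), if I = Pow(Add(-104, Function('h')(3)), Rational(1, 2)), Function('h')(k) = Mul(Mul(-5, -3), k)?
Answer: Mul(Rational(22, 5), I, Pow(59, Rational(1, 2))) ≈ Mul(33.797, I)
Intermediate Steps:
q = -13 (q = Add(-3, -10) = -13)
Function('h')(k) = Mul(15, k)
I = Mul(I, Pow(59, Rational(1, 2))) (I = Pow(Add(-104, Mul(15, 3)), Rational(1, 2)) = Pow(Add(-104, 45), Rational(1, 2)) = Pow(-59, Rational(1, 2)) = Mul(I, Pow(59, Rational(1, 2))) ≈ Mul(7.6811, I))
Function('c')(K, z) = Add(3, Mul(Rational(-1, 5), z))
Mul(Function('c')(q, -7), I) = Mul(Add(3, Mul(Rational(-1, 5), -7)), Mul(I, Pow(59, Rational(1, 2)))) = Mul(Add(3, Rational(7, 5)), Mul(I, Pow(59, Rational(1, 2)))) = Mul(Rational(22, 5), Mul(I, Pow(59, Rational(1, 2)))) = Mul(Rational(22, 5), I, Pow(59, Rational(1, 2)))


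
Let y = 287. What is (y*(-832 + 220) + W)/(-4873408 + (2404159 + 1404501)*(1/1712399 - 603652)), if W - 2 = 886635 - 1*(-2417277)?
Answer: -2678423209865/1968496917830159406 ≈ -1.3606e-6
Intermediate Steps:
W = 3303914 (W = 2 + (886635 - 1*(-2417277)) = 2 + (886635 + 2417277) = 2 + 3303912 = 3303914)
(y*(-832 + 220) + W)/(-4873408 + (2404159 + 1404501)*(1/1712399 - 603652)) = (287*(-832 + 220) + 3303914)/(-4873408 + (2404159 + 1404501)*(1/1712399 - 603652)) = (287*(-612) + 3303914)/(-4873408 + 3808660*(1/1712399 - 603652)) = (-175644 + 3303914)/(-4873408 + 3808660*(-1033693081147/1712399)) = 3128270/(-4873408 - 3936985490441333020/1712399) = 3128270/(-3936993835660318812/1712399) = 3128270*(-1712399/3936993835660318812) = -2678423209865/1968496917830159406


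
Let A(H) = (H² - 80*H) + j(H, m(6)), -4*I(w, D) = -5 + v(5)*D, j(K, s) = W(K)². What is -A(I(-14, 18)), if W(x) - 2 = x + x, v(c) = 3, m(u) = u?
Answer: -26181/16 ≈ -1636.3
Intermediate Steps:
W(x) = 2 + 2*x (W(x) = 2 + (x + x) = 2 + 2*x)
j(K, s) = (2 + 2*K)²
I(w, D) = 5/4 - 3*D/4 (I(w, D) = -(-5 + 3*D)/4 = 5/4 - 3*D/4)
A(H) = H² - 80*H + 4*(1 + H)² (A(H) = (H² - 80*H) + 4*(1 + H)² = H² - 80*H + 4*(1 + H)²)
-A(I(-14, 18)) = -(4 - 72*(5/4 - ¾*18) + 5*(5/4 - ¾*18)²) = -(4 - 72*(5/4 - 27/2) + 5*(5/4 - 27/2)²) = -(4 - 72*(-49/4) + 5*(-49/4)²) = -(4 + 882 + 5*(2401/16)) = -(4 + 882 + 12005/16) = -1*26181/16 = -26181/16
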